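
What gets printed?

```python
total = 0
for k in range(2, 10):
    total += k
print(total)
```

44

k=2: total = 0+2 = 2
k=3: total = 2+3 = 5
k=4: total = 5+4 = 9
k=5: total = 9+5 = 14
k=6: total = 14+6 = 20
k=7: total = 20+7 = 27
k=8: total = 27+8 = 35
k=9: total = 35+9 = 44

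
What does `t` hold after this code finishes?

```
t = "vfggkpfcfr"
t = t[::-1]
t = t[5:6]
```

'k'

reverse → 'rfcfpkggfv'
slice [5:6] → 'k'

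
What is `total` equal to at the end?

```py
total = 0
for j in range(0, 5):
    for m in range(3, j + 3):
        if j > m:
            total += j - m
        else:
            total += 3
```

j=1,m=3: not 1>3, total = 0+3 = 3
j=2,m=3: not 2>3, total = 3+3 = 6
j=2,m=4: not 2>4, total = 6+3 = 9
j=3,m=3: not 3>3, total = 9+3 = 12
j=3,m=4: not 3>4, total = 12+3 = 15
j=3,m=5: not 3>5, total = 15+3 = 18
j=4,m=3: 4>3, total = 18+1 = 19
j=4,m=4: not 4>4, total = 19+3 = 22
j=4,m=5: not 4>5, total = 22+3 = 25
j=4,m=6: not 4>6, total = 25+3 = 28

28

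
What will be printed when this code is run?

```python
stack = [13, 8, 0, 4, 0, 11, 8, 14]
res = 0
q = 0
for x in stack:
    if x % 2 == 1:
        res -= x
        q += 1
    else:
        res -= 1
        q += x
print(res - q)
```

-66

x=13: odd, res = 0-13 = -13; q=1
x=8: not odd, res = (-13)-1 = -14; q=9
x=0: not odd, res = (-14)-1 = -15; q=9
x=4: not odd, res = (-15)-1 = -16; q=13
x=0: not odd, res = (-16)-1 = -17; q=13
x=11: odd, res = (-17)-11 = -28; q=14
x=8: not odd, res = (-28)-1 = -29; q=22
x=14: not odd, res = (-29)-1 = -30; q=36
res-q = (-30)-36 = -66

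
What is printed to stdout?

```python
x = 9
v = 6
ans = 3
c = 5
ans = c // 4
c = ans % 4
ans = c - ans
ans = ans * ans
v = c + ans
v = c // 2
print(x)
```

ans = 5//4 = 1
c = 1%4 = 1
ans = 1-1 = 0
ans = 0*0 = 0
v = 1+0 = 1
v = 1//2 = 0

9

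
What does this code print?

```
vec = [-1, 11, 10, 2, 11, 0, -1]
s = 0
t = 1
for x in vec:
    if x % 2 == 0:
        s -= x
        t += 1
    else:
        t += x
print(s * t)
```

-288

x=-1: not even; t=0
x=11: not even; t=11
x=10: even, s = 0-10 = -10; t=12
x=2: even, s = (-10)-2 = -12; t=13
x=11: not even; t=24
x=0: even, s = (-12)-0 = -12; t=25
x=-1: not even; t=24
s*t = (-12)*24 = -288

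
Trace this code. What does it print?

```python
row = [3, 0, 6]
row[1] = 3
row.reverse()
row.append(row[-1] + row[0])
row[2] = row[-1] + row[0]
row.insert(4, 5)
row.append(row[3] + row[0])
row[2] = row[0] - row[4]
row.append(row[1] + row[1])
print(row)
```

[6, 3, 1, 9, 5, 15, 6]

row[1] = 3 → [3, 3, 6]
reverse → [6, 3, 3]
append row[-1]+row[0] = 3+6 = 9 → [6, 3, 3, 9]
row[2] = row[-1]+row[0] = 9+6 = 15 → [6, 3, 15, 9]
insert 5 at 4 → [6, 3, 15, 9, 5]
append row[3]+row[0] = 9+6 = 15 → [6, 3, 15, 9, 5, 15]
row[2] = row[0]-row[4] = 6-5 = 1 → [6, 3, 1, 9, 5, 15]
append row[1]+row[1] = 3+3 = 6 → [6, 3, 1, 9, 5, 15, 6]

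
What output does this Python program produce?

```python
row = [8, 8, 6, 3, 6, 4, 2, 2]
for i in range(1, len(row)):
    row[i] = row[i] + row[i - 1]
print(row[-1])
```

i=1: row[1] = 8+8 = 16 → [8, 16, 6, 3, 6, 4, 2, 2]
i=2: row[2] = 6+16 = 22 → [8, 16, 22, 3, 6, 4, 2, 2]
i=3: row[3] = 3+22 = 25 → [8, 16, 22, 25, 6, 4, 2, 2]
i=4: row[4] = 6+25 = 31 → [8, 16, 22, 25, 31, 4, 2, 2]
i=5: row[5] = 4+31 = 35 → [8, 16, 22, 25, 31, 35, 2, 2]
i=6: row[6] = 2+35 = 37 → [8, 16, 22, 25, 31, 35, 37, 2]
i=7: row[7] = 2+37 = 39 → [8, 16, 22, 25, 31, 35, 37, 39]

39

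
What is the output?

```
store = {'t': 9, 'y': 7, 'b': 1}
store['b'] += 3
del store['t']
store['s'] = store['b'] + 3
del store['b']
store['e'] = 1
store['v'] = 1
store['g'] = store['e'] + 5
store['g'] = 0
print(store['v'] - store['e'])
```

0

store['b'] = 1+3 = 4 → {'t': 9, 'y': 7, 'b': 4}
del 't' → {'y': 7, 'b': 4}
store['s'] = store['b']+3 = 7 → {'y': 7, 'b': 4, 's': 7}
del 'b' → {'y': 7, 's': 7}
store['e'] = 1 → {'y': 7, 's': 7, 'e': 1}
store['v'] = 1 → {'y': 7, 's': 7, 'e': 1, 'v': 1}
store['g'] = store['e']+5 = 6 → {'y': 7, 's': 7, 'e': 1, 'v': 1, 'g': 6}
store['g'] = 0 → {'y': 7, 's': 7, 'e': 1, 'v': 1, 'g': 0}
store['v']-store['e'] = 1-1 = 0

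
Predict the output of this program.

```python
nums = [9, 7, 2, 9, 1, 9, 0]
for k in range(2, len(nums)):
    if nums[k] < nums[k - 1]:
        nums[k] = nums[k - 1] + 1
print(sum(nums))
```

66

k=2: 2<7, nums[2] = 7+1 = 8 → [9, 7, 8, 9, 1, 9, 0]
k=3: 9>=8, unchanged → [9, 7, 8, 9, 1, 9, 0]
k=4: 1<9, nums[4] = 9+1 = 10 → [9, 7, 8, 9, 10, 9, 0]
k=5: 9<10, nums[5] = 10+1 = 11 → [9, 7, 8, 9, 10, 11, 0]
k=6: 0<11, nums[6] = 11+1 = 12 → [9, 7, 8, 9, 10, 11, 12]
sum = 66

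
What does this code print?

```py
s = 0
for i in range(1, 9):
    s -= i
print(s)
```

-36

i=1: s = 0-1 = -1
i=2: s = (-1)-2 = -3
i=3: s = (-3)-3 = -6
i=4: s = (-6)-4 = -10
i=5: s = (-10)-5 = -15
i=6: s = (-15)-6 = -21
i=7: s = (-21)-7 = -28
i=8: s = (-28)-8 = -36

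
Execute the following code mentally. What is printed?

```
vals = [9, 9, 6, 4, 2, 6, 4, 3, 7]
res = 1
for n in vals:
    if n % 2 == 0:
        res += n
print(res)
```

23

n=9: not even
n=9: not even
n=6: even, res = 1+6 = 7
n=4: even, res = 7+4 = 11
n=2: even, res = 11+2 = 13
n=6: even, res = 13+6 = 19
n=4: even, res = 19+4 = 23
n=3: not even
n=7: not even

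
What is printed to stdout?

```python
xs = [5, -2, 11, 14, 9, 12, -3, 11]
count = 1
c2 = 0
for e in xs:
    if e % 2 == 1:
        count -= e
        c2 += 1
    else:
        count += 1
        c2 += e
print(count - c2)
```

e=5: odd, count = 1-5 = -4; c2=1
e=-2: not odd, count = (-4)+1 = -3; c2=-1
e=11: odd, count = (-3)-11 = -14; c2=0
e=14: not odd, count = (-14)+1 = -13; c2=14
e=9: odd, count = (-13)-9 = -22; c2=15
e=12: not odd, count = (-22)+1 = -21; c2=27
e=-3: odd, count = (-21)-(-3) = -18; c2=28
e=11: odd, count = (-18)-11 = -29; c2=29
count-c2 = (-29)-29 = -58

-58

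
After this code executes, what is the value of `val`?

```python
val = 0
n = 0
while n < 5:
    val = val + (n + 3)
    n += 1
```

25

n=0: val = 0+3 = 3
n=1: val = 3+4 = 7
n=2: val = 7+5 = 12
n=3: val = 12+6 = 18
n=4: val = 18+7 = 25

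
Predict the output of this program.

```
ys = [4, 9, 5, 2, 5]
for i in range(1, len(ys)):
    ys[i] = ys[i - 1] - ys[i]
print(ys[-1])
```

i=1: ys[1] = 4-9 = -5 → [4, -5, 5, 2, 5]
i=2: ys[2] = (-5)-5 = -10 → [4, -5, -10, 2, 5]
i=3: ys[3] = (-10)-2 = -12 → [4, -5, -10, -12, 5]
i=4: ys[4] = (-12)-5 = -17 → [4, -5, -10, -12, -17]

-17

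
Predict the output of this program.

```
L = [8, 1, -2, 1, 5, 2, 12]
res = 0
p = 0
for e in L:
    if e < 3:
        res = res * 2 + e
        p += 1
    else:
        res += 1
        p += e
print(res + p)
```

e=8: not <3, res = 0+1 = 1; p=8
e=1: <3, res = 1*2+1 = 3; p=9
e=-2: <3, res = 3*2+(-2) = 4; p=10
e=1: <3, res = 4*2+1 = 9; p=11
e=5: not <3, res = 9+1 = 10; p=16
e=2: <3, res = 10*2+2 = 22; p=17
e=12: not <3, res = 22+1 = 23; p=29
res+p = 23+29 = 52

52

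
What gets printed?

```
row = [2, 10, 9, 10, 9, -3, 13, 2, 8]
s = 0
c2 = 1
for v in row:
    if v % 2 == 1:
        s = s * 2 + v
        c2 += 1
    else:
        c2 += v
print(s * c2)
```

v=2: not odd; c2=3
v=10: not odd; c2=13
v=9: odd, s = 0*2+9 = 9; c2=14
v=10: not odd; c2=24
v=9: odd, s = 9*2+9 = 27; c2=25
v=-3: odd, s = 27*2+(-3) = 51; c2=26
v=13: odd, s = 51*2+13 = 115; c2=27
v=2: not odd; c2=29
v=8: not odd; c2=37
s*c2 = 115*37 = 4255

4255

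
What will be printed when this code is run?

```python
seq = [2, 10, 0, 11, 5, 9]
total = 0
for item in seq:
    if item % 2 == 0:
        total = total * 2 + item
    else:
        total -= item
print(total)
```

item=2: even, total = 0*2+2 = 2
item=10: even, total = 2*2+10 = 14
item=0: even, total = 14*2+0 = 28
item=11: not even, total = 28-11 = 17
item=5: not even, total = 17-5 = 12
item=9: not even, total = 12-9 = 3

3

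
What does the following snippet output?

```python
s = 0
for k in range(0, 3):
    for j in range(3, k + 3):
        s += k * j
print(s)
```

k=1,j=3: s = 0+3 = 3
k=2,j=3: s = 3+6 = 9
k=2,j=4: s = 9+8 = 17

17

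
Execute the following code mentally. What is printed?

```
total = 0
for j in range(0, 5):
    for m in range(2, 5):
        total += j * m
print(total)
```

j=0,m=2: total = 0+0 = 0
j=0,m=3: total = 0+0 = 0
j=0,m=4: total = 0+0 = 0
j=1,m=2: total = 0+2 = 2
j=1,m=3: total = 2+3 = 5
j=1,m=4: total = 5+4 = 9
j=2,m=2: total = 9+4 = 13
j=2,m=3: total = 13+6 = 19
j=2,m=4: total = 19+8 = 27
j=3,m=2: total = 27+6 = 33
j=3,m=3: total = 33+9 = 42
j=3,m=4: total = 42+12 = 54
j=4,m=2: total = 54+8 = 62
j=4,m=3: total = 62+12 = 74
j=4,m=4: total = 74+16 = 90

90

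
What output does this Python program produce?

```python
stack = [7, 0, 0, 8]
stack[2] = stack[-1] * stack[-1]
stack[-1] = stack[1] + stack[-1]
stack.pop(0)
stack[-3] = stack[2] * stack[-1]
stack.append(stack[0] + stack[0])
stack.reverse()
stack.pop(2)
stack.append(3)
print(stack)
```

stack[2] = stack[-1]*stack[-1] = 8*8 = 64 → [7, 0, 64, 8]
stack[-1] = stack[1]+stack[-1] = 0+8 = 8 → [7, 0, 64, 8]
pop(0) removes 7 → [0, 64, 8]
stack[-3] = stack[2]*stack[-1] = 8*8 = 64 → [64, 64, 8]
append stack[0]+stack[0] = 64+64 = 128 → [64, 64, 8, 128]
reverse → [128, 8, 64, 64]
pop(2) removes 64 → [128, 8, 64]
append 3 → [128, 8, 64, 3]

[128, 8, 64, 3]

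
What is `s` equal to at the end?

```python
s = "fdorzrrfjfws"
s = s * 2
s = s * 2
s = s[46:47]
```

'w'

repeat ×2 → 'fdorzrrfjfwsfdorzrrfjfws'
repeat ×2 → 'fdorzrrfjfwsfdorzrrfjfwsfdorzrrfjfwsfdorzrrfjfws'
slice [46:47] → 'w'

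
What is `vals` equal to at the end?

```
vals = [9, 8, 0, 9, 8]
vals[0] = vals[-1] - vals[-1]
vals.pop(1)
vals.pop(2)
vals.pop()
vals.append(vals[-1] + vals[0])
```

vals[0] = vals[-1]-vals[-1] = 8-8 = 0 → [0, 8, 0, 9, 8]
pop(1) removes 8 → [0, 0, 9, 8]
pop(2) removes 9 → [0, 0, 8]
pop() removes 8 → [0, 0]
append vals[-1]+vals[0] = 0+0 = 0 → [0, 0, 0]

[0, 0, 0]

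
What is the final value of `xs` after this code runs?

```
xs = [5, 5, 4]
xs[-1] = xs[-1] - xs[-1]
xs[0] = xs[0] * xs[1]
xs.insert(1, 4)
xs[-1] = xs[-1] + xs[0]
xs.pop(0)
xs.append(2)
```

xs[-1] = xs[-1]-xs[-1] = 4-4 = 0 → [5, 5, 0]
xs[0] = xs[0]*xs[1] = 5*5 = 25 → [25, 5, 0]
insert 4 at 1 → [25, 4, 5, 0]
xs[-1] = xs[-1]+xs[0] = 0+25 = 25 → [25, 4, 5, 25]
pop(0) removes 25 → [4, 5, 25]
append 2 → [4, 5, 25, 2]

[4, 5, 25, 2]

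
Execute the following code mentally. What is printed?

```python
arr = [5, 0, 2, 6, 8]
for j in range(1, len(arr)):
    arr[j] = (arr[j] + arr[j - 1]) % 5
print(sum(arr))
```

j=1: arr[1] = (0+5)%5 = 0 → [5, 0, 2, 6, 8]
j=2: arr[2] = (2+0)%5 = 2 → [5, 0, 2, 6, 8]
j=3: arr[3] = (6+2)%5 = 3 → [5, 0, 2, 3, 8]
j=4: arr[4] = (8+3)%5 = 1 → [5, 0, 2, 3, 1]
sum = 11

11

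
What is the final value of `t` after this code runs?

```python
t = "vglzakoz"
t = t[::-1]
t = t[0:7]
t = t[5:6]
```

reverse → 'zokazlgv'
slice [0:7] → 'zokazlg'
slice [5:6] → 'l'

'l'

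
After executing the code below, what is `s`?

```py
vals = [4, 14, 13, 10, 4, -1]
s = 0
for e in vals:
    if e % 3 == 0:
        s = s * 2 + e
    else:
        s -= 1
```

e=4: not %3==0, s = 0-1 = -1
e=14: not %3==0, s = (-1)-1 = -2
e=13: not %3==0, s = (-2)-1 = -3
e=10: not %3==0, s = (-3)-1 = -4
e=4: not %3==0, s = (-4)-1 = -5
e=-1: not %3==0, s = (-5)-1 = -6

-6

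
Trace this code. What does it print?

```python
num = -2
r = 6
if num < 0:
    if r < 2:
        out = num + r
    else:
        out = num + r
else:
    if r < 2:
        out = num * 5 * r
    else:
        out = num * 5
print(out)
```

num=-2, r=6
num < 0 is True; r < 2 is False
→ out = num + r = 4

4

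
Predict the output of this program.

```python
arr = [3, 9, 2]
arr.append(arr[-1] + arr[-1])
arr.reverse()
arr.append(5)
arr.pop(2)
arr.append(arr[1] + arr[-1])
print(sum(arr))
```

append arr[-1]+arr[-1] = 2+2 = 4 → [3, 9, 2, 4]
reverse → [4, 2, 9, 3]
append 5 → [4, 2, 9, 3, 5]
pop(2) removes 9 → [4, 2, 3, 5]
append arr[1]+arr[-1] = 2+5 = 7 → [4, 2, 3, 5, 7]
sum = 21

21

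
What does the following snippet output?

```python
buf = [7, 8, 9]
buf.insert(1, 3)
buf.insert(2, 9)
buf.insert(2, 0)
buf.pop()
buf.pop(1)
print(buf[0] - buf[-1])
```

-1

insert 3 at 1 → [7, 3, 8, 9]
insert 9 at 2 → [7, 3, 9, 8, 9]
insert 0 at 2 → [7, 3, 0, 9, 8, 9]
pop() removes 9 → [7, 3, 0, 9, 8]
pop(1) removes 3 → [7, 0, 9, 8]
buf[0]-buf[-1] = 7-8 = -1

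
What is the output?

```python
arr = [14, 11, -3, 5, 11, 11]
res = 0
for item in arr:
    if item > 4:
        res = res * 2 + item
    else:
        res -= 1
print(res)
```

357

item=14: >4, res = 0*2+14 = 14
item=11: >4, res = 14*2+11 = 39
item=-3: not >4, res = 39-1 = 38
item=5: >4, res = 38*2+5 = 81
item=11: >4, res = 81*2+11 = 173
item=11: >4, res = 173*2+11 = 357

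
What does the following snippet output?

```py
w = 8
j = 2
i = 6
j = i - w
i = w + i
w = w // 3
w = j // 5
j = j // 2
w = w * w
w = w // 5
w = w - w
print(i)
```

14

j = 6-8 = -2
i = 8+6 = 14
w = 8//3 = 2
w = (-2)//5 = -1
j = (-2)//2 = -1
w = (-1)*(-1) = 1
w = 1//5 = 0
w = 0-0 = 0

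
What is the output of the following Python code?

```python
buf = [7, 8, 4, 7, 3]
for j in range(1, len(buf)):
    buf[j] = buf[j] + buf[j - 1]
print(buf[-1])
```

29

j=1: buf[1] = 8+7 = 15 → [7, 15, 4, 7, 3]
j=2: buf[2] = 4+15 = 19 → [7, 15, 19, 7, 3]
j=3: buf[3] = 7+19 = 26 → [7, 15, 19, 26, 3]
j=4: buf[4] = 3+26 = 29 → [7, 15, 19, 26, 29]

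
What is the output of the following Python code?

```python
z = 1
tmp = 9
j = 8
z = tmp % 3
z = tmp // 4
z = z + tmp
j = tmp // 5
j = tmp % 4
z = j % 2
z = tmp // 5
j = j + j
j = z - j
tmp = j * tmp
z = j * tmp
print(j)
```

z = 9%3 = 0
z = 9//4 = 2
z = 2+9 = 11
j = 9//5 = 1
j = 9%4 = 1
z = 1%2 = 1
z = 9//5 = 1
j = 1+1 = 2
j = 1-2 = -1
tmp = (-1)*9 = -9
z = (-1)*(-9) = 9

-1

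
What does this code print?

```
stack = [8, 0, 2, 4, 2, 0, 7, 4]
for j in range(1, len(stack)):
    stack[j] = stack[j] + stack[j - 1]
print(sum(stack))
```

122

j=1: stack[1] = 0+8 = 8 → [8, 8, 2, 4, 2, 0, 7, 4]
j=2: stack[2] = 2+8 = 10 → [8, 8, 10, 4, 2, 0, 7, 4]
j=3: stack[3] = 4+10 = 14 → [8, 8, 10, 14, 2, 0, 7, 4]
j=4: stack[4] = 2+14 = 16 → [8, 8, 10, 14, 16, 0, 7, 4]
j=5: stack[5] = 0+16 = 16 → [8, 8, 10, 14, 16, 16, 7, 4]
j=6: stack[6] = 7+16 = 23 → [8, 8, 10, 14, 16, 16, 23, 4]
j=7: stack[7] = 4+23 = 27 → [8, 8, 10, 14, 16, 16, 23, 27]
sum = 122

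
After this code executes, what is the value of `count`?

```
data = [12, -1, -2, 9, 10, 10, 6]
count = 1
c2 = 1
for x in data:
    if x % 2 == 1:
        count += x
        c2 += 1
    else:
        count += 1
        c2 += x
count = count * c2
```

x=12: not odd, count = 1+1 = 2; c2=13
x=-1: odd, count = 2+(-1) = 1; c2=14
x=-2: not odd, count = 1+1 = 2; c2=12
x=9: odd, count = 2+9 = 11; c2=13
x=10: not odd, count = 11+1 = 12; c2=23
x=10: not odd, count = 12+1 = 13; c2=33
x=6: not odd, count = 13+1 = 14; c2=39
count*c2 = 14*39 = 546

546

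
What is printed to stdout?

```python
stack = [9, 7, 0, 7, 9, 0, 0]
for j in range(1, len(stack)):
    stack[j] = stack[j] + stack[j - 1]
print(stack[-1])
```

32

j=1: stack[1] = 7+9 = 16 → [9, 16, 0, 7, 9, 0, 0]
j=2: stack[2] = 0+16 = 16 → [9, 16, 16, 7, 9, 0, 0]
j=3: stack[3] = 7+16 = 23 → [9, 16, 16, 23, 9, 0, 0]
j=4: stack[4] = 9+23 = 32 → [9, 16, 16, 23, 32, 0, 0]
j=5: stack[5] = 0+32 = 32 → [9, 16, 16, 23, 32, 32, 0]
j=6: stack[6] = 0+32 = 32 → [9, 16, 16, 23, 32, 32, 32]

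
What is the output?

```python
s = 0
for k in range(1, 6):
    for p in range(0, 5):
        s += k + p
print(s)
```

k=1,p=0: s = 0+1 = 1
k=1,p=1: s = 1+2 = 3
k=1,p=2: s = 3+3 = 6
k=1,p=3: s = 6+4 = 10
k=1,p=4: s = 10+5 = 15
k=2,p=0: s = 15+2 = 17
k=2,p=1: s = 17+3 = 20
k=2,p=2: s = 20+4 = 24
k=2,p=3: s = 24+5 = 29
k=2,p=4: s = 29+6 = 35
k=3,p=0: s = 35+3 = 38
k=3,p=1: s = 38+4 = 42
k=3,p=2: s = 42+5 = 47
k=3,p=3: s = 47+6 = 53
k=3,p=4: s = 53+7 = 60
k=4,p=0: s = 60+4 = 64
k=4,p=1: s = 64+5 = 69
k=4,p=2: s = 69+6 = 75
k=4,p=3: s = 75+7 = 82
k=4,p=4: s = 82+8 = 90
k=5,p=0: s = 90+5 = 95
k=5,p=1: s = 95+6 = 101
k=5,p=2: s = 101+7 = 108
k=5,p=3: s = 108+8 = 116
k=5,p=4: s = 116+9 = 125

125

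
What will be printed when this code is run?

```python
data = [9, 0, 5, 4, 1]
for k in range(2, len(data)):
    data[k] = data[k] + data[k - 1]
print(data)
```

k=2: data[2] = 5+0 = 5 → [9, 0, 5, 4, 1]
k=3: data[3] = 4+5 = 9 → [9, 0, 5, 9, 1]
k=4: data[4] = 1+9 = 10 → [9, 0, 5, 9, 10]

[9, 0, 5, 9, 10]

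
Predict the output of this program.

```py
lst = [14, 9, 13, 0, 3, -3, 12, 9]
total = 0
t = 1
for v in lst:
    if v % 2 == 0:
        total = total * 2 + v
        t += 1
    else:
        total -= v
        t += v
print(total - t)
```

v=14: even, total = 0*2+14 = 14; t=2
v=9: not even, total = 14-9 = 5; t=11
v=13: not even, total = 5-13 = -8; t=24
v=0: even, total = (-8)*2+0 = -16; t=25
v=3: not even, total = (-16)-3 = -19; t=28
v=-3: not even, total = (-19)-(-3) = -16; t=25
v=12: even, total = (-16)*2+12 = -20; t=26
v=9: not even, total = (-20)-9 = -29; t=35
total-t = (-29)-35 = -64

-64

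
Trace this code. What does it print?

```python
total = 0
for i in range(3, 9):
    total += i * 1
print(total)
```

33

i=3: total = 0+3*1 = 3
i=4: total = 3+4*1 = 7
i=5: total = 7+5*1 = 12
i=6: total = 12+6*1 = 18
i=7: total = 18+7*1 = 25
i=8: total = 25+8*1 = 33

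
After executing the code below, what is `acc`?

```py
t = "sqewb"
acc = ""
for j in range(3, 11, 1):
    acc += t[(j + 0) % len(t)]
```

'wbsqewbs'

j=3: add t[3]='w' → 'w'
j=4: add t[4]='b' → 'wb'
j=5: add t[0]='s' → 'wbs'
j=6: add t[1]='q' → 'wbsq'
j=7: add t[2]='e' → 'wbsqe'
j=8: add t[3]='w' → 'wbsqew'
j=9: add t[4]='b' → 'wbsqewb'
j=10: add t[0]='s' → 'wbsqewbs'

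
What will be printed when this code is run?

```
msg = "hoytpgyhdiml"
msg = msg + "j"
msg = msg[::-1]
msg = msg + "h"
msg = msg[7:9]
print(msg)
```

+ 'j' → 'hoytpgyhdimlj'
reverse → 'jlmidhygptyoh'
+ 'h' → 'jlmidhygptyohh'
slice [7:9] → 'gp'

gp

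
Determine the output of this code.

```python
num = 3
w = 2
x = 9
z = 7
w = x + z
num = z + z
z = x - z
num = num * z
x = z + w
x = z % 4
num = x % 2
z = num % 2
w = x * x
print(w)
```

4

w = 9+7 = 16
num = 7+7 = 14
z = 9-7 = 2
num = 14*2 = 28
x = 2+16 = 18
x = 2%4 = 2
num = 2%2 = 0
z = 0%2 = 0
w = 2*2 = 4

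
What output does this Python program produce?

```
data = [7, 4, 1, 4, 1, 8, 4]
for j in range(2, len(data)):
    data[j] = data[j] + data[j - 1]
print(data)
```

j=2: data[2] = 1+4 = 5 → [7, 4, 5, 4, 1, 8, 4]
j=3: data[3] = 4+5 = 9 → [7, 4, 5, 9, 1, 8, 4]
j=4: data[4] = 1+9 = 10 → [7, 4, 5, 9, 10, 8, 4]
j=5: data[5] = 8+10 = 18 → [7, 4, 5, 9, 10, 18, 4]
j=6: data[6] = 4+18 = 22 → [7, 4, 5, 9, 10, 18, 22]

[7, 4, 5, 9, 10, 18, 22]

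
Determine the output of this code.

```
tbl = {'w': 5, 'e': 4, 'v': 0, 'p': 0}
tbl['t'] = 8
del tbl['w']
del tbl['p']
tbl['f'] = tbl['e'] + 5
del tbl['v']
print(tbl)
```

{'e': 4, 't': 8, 'f': 9}

tbl['t'] = 8 → {'w': 5, 'e': 4, 'v': 0, 'p': 0, 't': 8}
del 'w' → {'e': 4, 'v': 0, 'p': 0, 't': 8}
del 'p' → {'e': 4, 'v': 0, 't': 8}
tbl['f'] = tbl['e']+5 = 9 → {'e': 4, 'v': 0, 't': 8, 'f': 9}
del 'v' → {'e': 4, 't': 8, 'f': 9}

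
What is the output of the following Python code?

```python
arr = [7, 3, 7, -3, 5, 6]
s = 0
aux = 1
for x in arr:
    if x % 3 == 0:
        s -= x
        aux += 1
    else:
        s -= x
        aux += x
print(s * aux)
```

x=7: not %3==0, s = 0-7 = -7; aux=8
x=3: %3==0, s = (-7)-3 = -10; aux=9
x=7: not %3==0, s = (-10)-7 = -17; aux=16
x=-3: %3==0, s = (-17)-(-3) = -14; aux=17
x=5: not %3==0, s = (-14)-5 = -19; aux=22
x=6: %3==0, s = (-19)-6 = -25; aux=23
s*aux = (-25)*23 = -575

-575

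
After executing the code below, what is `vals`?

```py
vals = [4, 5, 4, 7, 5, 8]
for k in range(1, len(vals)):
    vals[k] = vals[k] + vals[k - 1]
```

[4, 9, 13, 20, 25, 33]

k=1: vals[1] = 5+4 = 9 → [4, 9, 4, 7, 5, 8]
k=2: vals[2] = 4+9 = 13 → [4, 9, 13, 7, 5, 8]
k=3: vals[3] = 7+13 = 20 → [4, 9, 13, 20, 5, 8]
k=4: vals[4] = 5+20 = 25 → [4, 9, 13, 20, 25, 8]
k=5: vals[5] = 8+25 = 33 → [4, 9, 13, 20, 25, 33]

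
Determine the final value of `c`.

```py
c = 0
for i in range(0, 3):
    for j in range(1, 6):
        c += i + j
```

i=0,j=1: c = 0+1 = 1
i=0,j=2: c = 1+2 = 3
i=0,j=3: c = 3+3 = 6
i=0,j=4: c = 6+4 = 10
i=0,j=5: c = 10+5 = 15
i=1,j=1: c = 15+2 = 17
i=1,j=2: c = 17+3 = 20
i=1,j=3: c = 20+4 = 24
i=1,j=4: c = 24+5 = 29
i=1,j=5: c = 29+6 = 35
i=2,j=1: c = 35+3 = 38
i=2,j=2: c = 38+4 = 42
i=2,j=3: c = 42+5 = 47
i=2,j=4: c = 47+6 = 53
i=2,j=5: c = 53+7 = 60

60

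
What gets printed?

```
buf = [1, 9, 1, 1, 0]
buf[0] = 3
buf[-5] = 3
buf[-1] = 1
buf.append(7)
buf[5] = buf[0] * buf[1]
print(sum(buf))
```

42

buf[0] = 3 → [3, 9, 1, 1, 0]
buf[-5] = 3 → [3, 9, 1, 1, 0]
buf[-1] = 1 → [3, 9, 1, 1, 1]
append 7 → [3, 9, 1, 1, 1, 7]
buf[5] = buf[0]*buf[1] = 3*9 = 27 → [3, 9, 1, 1, 1, 27]
sum = 42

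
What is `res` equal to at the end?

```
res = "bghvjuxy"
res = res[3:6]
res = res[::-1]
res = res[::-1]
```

'vju'

slice [3:6] → 'vju'
reverse → 'ujv'
reverse → 'vju'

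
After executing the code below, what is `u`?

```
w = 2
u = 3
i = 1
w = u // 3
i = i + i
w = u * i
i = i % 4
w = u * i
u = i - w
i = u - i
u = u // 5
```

w = 3//3 = 1
i = 1+1 = 2
w = 3*2 = 6
i = 2%4 = 2
w = 3*2 = 6
u = 2-6 = -4
i = (-4)-2 = -6
u = (-4)//5 = -1

-1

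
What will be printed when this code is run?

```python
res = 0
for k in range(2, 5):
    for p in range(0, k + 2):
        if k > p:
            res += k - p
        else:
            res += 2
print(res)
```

k=2,p=0: 2>0, res = 0+2 = 2
k=2,p=1: 2>1, res = 2+1 = 3
k=2,p=2: not 2>2, res = 3+2 = 5
k=2,p=3: not 2>3, res = 5+2 = 7
k=3,p=0: 3>0, res = 7+3 = 10
k=3,p=1: 3>1, res = 10+2 = 12
k=3,p=2: 3>2, res = 12+1 = 13
k=3,p=3: not 3>3, res = 13+2 = 15
k=3,p=4: not 3>4, res = 15+2 = 17
k=4,p=0: 4>0, res = 17+4 = 21
k=4,p=1: 4>1, res = 21+3 = 24
k=4,p=2: 4>2, res = 24+2 = 26
k=4,p=3: 4>3, res = 26+1 = 27
k=4,p=4: not 4>4, res = 27+2 = 29
k=4,p=5: not 4>5, res = 29+2 = 31

31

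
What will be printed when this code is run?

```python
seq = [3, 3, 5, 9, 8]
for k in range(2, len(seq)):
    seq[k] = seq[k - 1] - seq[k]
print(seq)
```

[3, 3, -2, -11, -19]

k=2: seq[2] = 3-5 = -2 → [3, 3, -2, 9, 8]
k=3: seq[3] = (-2)-9 = -11 → [3, 3, -2, -11, 8]
k=4: seq[4] = (-11)-8 = -19 → [3, 3, -2, -11, -19]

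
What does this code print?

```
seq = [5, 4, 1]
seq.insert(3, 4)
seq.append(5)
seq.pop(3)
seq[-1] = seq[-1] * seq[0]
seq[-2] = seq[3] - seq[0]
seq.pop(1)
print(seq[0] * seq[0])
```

insert 4 at 3 → [5, 4, 1, 4]
append 5 → [5, 4, 1, 4, 5]
pop(3) removes 4 → [5, 4, 1, 5]
seq[-1] = seq[-1]*seq[0] = 5*5 = 25 → [5, 4, 1, 25]
seq[-2] = seq[3]-seq[0] = 25-5 = 20 → [5, 4, 20, 25]
pop(1) removes 4 → [5, 20, 25]
seq[0]*seq[0] = 5*5 = 25

25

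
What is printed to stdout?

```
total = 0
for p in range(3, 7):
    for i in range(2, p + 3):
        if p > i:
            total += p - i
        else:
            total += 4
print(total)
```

p=3,i=2: 3>2, total = 0+1 = 1
p=3,i=3: not 3>3, total = 1+4 = 5
p=3,i=4: not 3>4, total = 5+4 = 9
p=3,i=5: not 3>5, total = 9+4 = 13
p=4,i=2: 4>2, total = 13+2 = 15
p=4,i=3: 4>3, total = 15+1 = 16
p=4,i=4: not 4>4, total = 16+4 = 20
p=4,i=5: not 4>5, total = 20+4 = 24
p=4,i=6: not 4>6, total = 24+4 = 28
p=5,i=2: 5>2, total = 28+3 = 31
p=5,i=3: 5>3, total = 31+2 = 33
p=5,i=4: 5>4, total = 33+1 = 34
p=5,i=5: not 5>5, total = 34+4 = 38
p=5,i=6: not 5>6, total = 38+4 = 42
p=5,i=7: not 5>7, total = 42+4 = 46
p=6,i=2: 6>2, total = 46+4 = 50
p=6,i=3: 6>3, total = 50+3 = 53
p=6,i=4: 6>4, total = 53+2 = 55
p=6,i=5: 6>5, total = 55+1 = 56
p=6,i=6: not 6>6, total = 56+4 = 60
p=6,i=7: not 6>7, total = 60+4 = 64
p=6,i=8: not 6>8, total = 64+4 = 68

68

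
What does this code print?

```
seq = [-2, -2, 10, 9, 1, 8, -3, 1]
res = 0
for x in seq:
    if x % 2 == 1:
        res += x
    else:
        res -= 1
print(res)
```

4

x=-2: not odd, res = 0-1 = -1
x=-2: not odd, res = (-1)-1 = -2
x=10: not odd, res = (-2)-1 = -3
x=9: odd, res = (-3)+9 = 6
x=1: odd, res = 6+1 = 7
x=8: not odd, res = 7-1 = 6
x=-3: odd, res = 6+(-3) = 3
x=1: odd, res = 3+1 = 4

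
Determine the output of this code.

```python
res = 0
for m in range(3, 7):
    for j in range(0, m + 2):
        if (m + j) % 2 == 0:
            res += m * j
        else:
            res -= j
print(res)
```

m=3,j=0: odd sum, res = 0-0 = 0
m=3,j=1: even sum, res = 0+3 = 3
m=3,j=2: odd sum, res = 3-2 = 1
m=3,j=3: even sum, res = 1+9 = 10
m=3,j=4: odd sum, res = 10-4 = 6
m=4,j=0: even sum, res = 6+0 = 6
m=4,j=1: odd sum, res = 6-1 = 5
m=4,j=2: even sum, res = 5+8 = 13
m=4,j=3: odd sum, res = 13-3 = 10
m=4,j=4: even sum, res = 10+16 = 26
m=4,j=5: odd sum, res = 26-5 = 21
m=5,j=0: odd sum, res = 21-0 = 21
m=5,j=1: even sum, res = 21+5 = 26
m=5,j=2: odd sum, res = 26-2 = 24
m=5,j=3: even sum, res = 24+15 = 39
m=5,j=4: odd sum, res = 39-4 = 35
m=5,j=5: even sum, res = 35+25 = 60
m=5,j=6: odd sum, res = 60-6 = 54
m=6,j=0: even sum, res = 54+0 = 54
m=6,j=1: odd sum, res = 54-1 = 53
m=6,j=2: even sum, res = 53+12 = 65
m=6,j=3: odd sum, res = 65-3 = 62
m=6,j=4: even sum, res = 62+24 = 86
m=6,j=5: odd sum, res = 86-5 = 81
m=6,j=6: even sum, res = 81+36 = 117
m=6,j=7: odd sum, res = 117-7 = 110

110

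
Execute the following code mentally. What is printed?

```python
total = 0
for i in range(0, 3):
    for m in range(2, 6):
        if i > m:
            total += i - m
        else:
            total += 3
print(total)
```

36

i=0,m=2: not 0>2, total = 0+3 = 3
i=0,m=3: not 0>3, total = 3+3 = 6
i=0,m=4: not 0>4, total = 6+3 = 9
i=0,m=5: not 0>5, total = 9+3 = 12
i=1,m=2: not 1>2, total = 12+3 = 15
i=1,m=3: not 1>3, total = 15+3 = 18
i=1,m=4: not 1>4, total = 18+3 = 21
i=1,m=5: not 1>5, total = 21+3 = 24
i=2,m=2: not 2>2, total = 24+3 = 27
i=2,m=3: not 2>3, total = 27+3 = 30
i=2,m=4: not 2>4, total = 30+3 = 33
i=2,m=5: not 2>5, total = 33+3 = 36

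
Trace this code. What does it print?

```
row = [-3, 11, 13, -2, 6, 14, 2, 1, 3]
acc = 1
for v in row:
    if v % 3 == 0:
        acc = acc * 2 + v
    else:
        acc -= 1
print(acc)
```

-7

v=-3: %3==0, acc = 1*2+(-3) = -1
v=11: not %3==0, acc = (-1)-1 = -2
v=13: not %3==0, acc = (-2)-1 = -3
v=-2: not %3==0, acc = (-3)-1 = -4
v=6: %3==0, acc = (-4)*2+6 = -2
v=14: not %3==0, acc = (-2)-1 = -3
v=2: not %3==0, acc = (-3)-1 = -4
v=1: not %3==0, acc = (-4)-1 = -5
v=3: %3==0, acc = (-5)*2+3 = -7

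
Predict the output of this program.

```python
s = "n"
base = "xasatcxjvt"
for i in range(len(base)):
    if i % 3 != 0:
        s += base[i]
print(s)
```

nastcjv

i=0: skip
i=1: add 'a' → 'na'
i=2: add 's' → 'nas'
i=3: skip
i=4: add 't' → 'nast'
i=5: add 'c' → 'nastc'
i=6: skip
i=7: add 'j' → 'nastcj'
i=8: add 'v' → 'nastcjv'
i=9: skip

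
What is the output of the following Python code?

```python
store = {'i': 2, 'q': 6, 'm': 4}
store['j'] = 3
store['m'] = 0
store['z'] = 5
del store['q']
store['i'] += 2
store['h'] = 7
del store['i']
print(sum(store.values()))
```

store['j'] = 3 → {'i': 2, 'q': 6, 'm': 4, 'j': 3}
store['m'] = 0 → {'i': 2, 'q': 6, 'm': 0, 'j': 3}
store['z'] = 5 → {'i': 2, 'q': 6, 'm': 0, 'j': 3, 'z': 5}
del 'q' → {'i': 2, 'm': 0, 'j': 3, 'z': 5}
store['i'] = 2+2 = 4 → {'i': 4, 'm': 0, 'j': 3, 'z': 5}
store['h'] = 7 → {'i': 4, 'm': 0, 'j': 3, 'z': 5, 'h': 7}
del 'i' → {'m': 0, 'j': 3, 'z': 5, 'h': 7}
sum of values = 15

15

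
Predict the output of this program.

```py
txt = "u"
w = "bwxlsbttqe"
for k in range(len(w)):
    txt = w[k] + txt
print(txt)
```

eqttbslxwbu

k=0: prepend 'b' → 'bu'
k=1: prepend 'w' → 'wbu'
k=2: prepend 'x' → 'xwbu'
k=3: prepend 'l' → 'lxwbu'
k=4: prepend 's' → 'slxwbu'
k=5: prepend 'b' → 'bslxwbu'
k=6: prepend 't' → 'tbslxwbu'
k=7: prepend 't' → 'ttbslxwbu'
k=8: prepend 'q' → 'qttbslxwbu'
k=9: prepend 'e' → 'eqttbslxwbu'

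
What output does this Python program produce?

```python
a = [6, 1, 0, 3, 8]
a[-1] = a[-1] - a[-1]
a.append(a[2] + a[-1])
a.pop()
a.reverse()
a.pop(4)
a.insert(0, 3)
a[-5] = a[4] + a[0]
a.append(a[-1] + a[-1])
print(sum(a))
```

10

a[-1] = a[-1]-a[-1] = 8-8 = 0 → [6, 1, 0, 3, 0]
append a[2]+a[-1] = 0+0 = 0 → [6, 1, 0, 3, 0, 0]
pop() removes 0 → [6, 1, 0, 3, 0]
reverse → [0, 3, 0, 1, 6]
pop(4) removes 6 → [0, 3, 0, 1]
insert 3 at 0 → [3, 0, 3, 0, 1]
a[-5] = a[4]+a[0] = 1+3 = 4 → [4, 0, 3, 0, 1]
append a[-1]+a[-1] = 1+1 = 2 → [4, 0, 3, 0, 1, 2]
sum = 10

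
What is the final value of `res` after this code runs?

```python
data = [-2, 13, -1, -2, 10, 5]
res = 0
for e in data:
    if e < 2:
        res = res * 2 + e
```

e=-2: <2, res = 0*2+(-2) = -2
e=13: not <2
e=-1: <2, res = (-2)*2+(-1) = -5
e=-2: <2, res = (-5)*2+(-2) = -12
e=10: not <2
e=5: not <2

-12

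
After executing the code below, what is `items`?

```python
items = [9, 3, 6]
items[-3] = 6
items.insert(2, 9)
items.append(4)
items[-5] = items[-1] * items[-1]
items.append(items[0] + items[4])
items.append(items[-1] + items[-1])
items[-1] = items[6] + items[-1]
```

items[-3] = 6 → [6, 3, 6]
insert 9 at 2 → [6, 3, 9, 6]
append 4 → [6, 3, 9, 6, 4]
items[-5] = items[-1]*items[-1] = 4*4 = 16 → [16, 3, 9, 6, 4]
append items[0]+items[4] = 16+4 = 20 → [16, 3, 9, 6, 4, 20]
append items[-1]+items[-1] = 20+20 = 40 → [16, 3, 9, 6, 4, 20, 40]
items[-1] = items[6]+items[-1] = 40+40 = 80 → [16, 3, 9, 6, 4, 20, 80]

[16, 3, 9, 6, 4, 20, 80]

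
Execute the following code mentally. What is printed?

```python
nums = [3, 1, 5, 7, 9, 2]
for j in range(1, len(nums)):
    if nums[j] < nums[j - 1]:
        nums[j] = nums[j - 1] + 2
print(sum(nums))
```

j=1: 1<3, nums[1] = 3+2 = 5 → [3, 5, 5, 7, 9, 2]
j=2: 5>=5, unchanged → [3, 5, 5, 7, 9, 2]
j=3: 7>=5, unchanged → [3, 5, 5, 7, 9, 2]
j=4: 9>=7, unchanged → [3, 5, 5, 7, 9, 2]
j=5: 2<9, nums[5] = 9+2 = 11 → [3, 5, 5, 7, 9, 11]
sum = 40

40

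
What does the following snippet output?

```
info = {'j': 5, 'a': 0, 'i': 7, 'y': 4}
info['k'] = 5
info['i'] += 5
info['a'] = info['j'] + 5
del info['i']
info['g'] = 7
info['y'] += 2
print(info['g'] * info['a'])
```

info['k'] = 5 → {'j': 5, 'a': 0, 'i': 7, 'y': 4, 'k': 5}
info['i'] = 7+5 = 12 → {'j': 5, 'a': 0, 'i': 12, 'y': 4, 'k': 5}
info['a'] = info['j']+5 = 10 → {'j': 5, 'a': 10, 'i': 12, 'y': 4, 'k': 5}
del 'i' → {'j': 5, 'a': 10, 'y': 4, 'k': 5}
info['g'] = 7 → {'j': 5, 'a': 10, 'y': 4, 'k': 5, 'g': 7}
info['y'] = 4+2 = 6 → {'j': 5, 'a': 10, 'y': 6, 'k': 5, 'g': 7}
info['g']*info['a'] = 7*10 = 70

70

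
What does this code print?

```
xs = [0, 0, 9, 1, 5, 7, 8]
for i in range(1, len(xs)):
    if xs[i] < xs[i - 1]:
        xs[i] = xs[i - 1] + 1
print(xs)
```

[0, 0, 9, 10, 11, 12, 13]

i=1: 0>=0, unchanged → [0, 0, 9, 1, 5, 7, 8]
i=2: 9>=0, unchanged → [0, 0, 9, 1, 5, 7, 8]
i=3: 1<9, xs[3] = 9+1 = 10 → [0, 0, 9, 10, 5, 7, 8]
i=4: 5<10, xs[4] = 10+1 = 11 → [0, 0, 9, 10, 11, 7, 8]
i=5: 7<11, xs[5] = 11+1 = 12 → [0, 0, 9, 10, 11, 12, 8]
i=6: 8<12, xs[6] = 12+1 = 13 → [0, 0, 9, 10, 11, 12, 13]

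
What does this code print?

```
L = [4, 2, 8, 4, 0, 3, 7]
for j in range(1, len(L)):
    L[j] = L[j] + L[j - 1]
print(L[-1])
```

j=1: L[1] = 2+4 = 6 → [4, 6, 8, 4, 0, 3, 7]
j=2: L[2] = 8+6 = 14 → [4, 6, 14, 4, 0, 3, 7]
j=3: L[3] = 4+14 = 18 → [4, 6, 14, 18, 0, 3, 7]
j=4: L[4] = 0+18 = 18 → [4, 6, 14, 18, 18, 3, 7]
j=5: L[5] = 3+18 = 21 → [4, 6, 14, 18, 18, 21, 7]
j=6: L[6] = 7+21 = 28 → [4, 6, 14, 18, 18, 21, 28]

28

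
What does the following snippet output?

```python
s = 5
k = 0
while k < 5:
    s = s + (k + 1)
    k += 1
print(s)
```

k=0: s = 5+1 = 6
k=1: s = 6+2 = 8
k=2: s = 8+3 = 11
k=3: s = 11+4 = 15
k=4: s = 15+5 = 20

20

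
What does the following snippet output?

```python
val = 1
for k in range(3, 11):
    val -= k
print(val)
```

-51

k=3: val = 1-3 = -2
k=4: val = (-2)-4 = -6
k=5: val = (-6)-5 = -11
k=6: val = (-11)-6 = -17
k=7: val = (-17)-7 = -24
k=8: val = (-24)-8 = -32
k=9: val = (-32)-9 = -41
k=10: val = (-41)-10 = -51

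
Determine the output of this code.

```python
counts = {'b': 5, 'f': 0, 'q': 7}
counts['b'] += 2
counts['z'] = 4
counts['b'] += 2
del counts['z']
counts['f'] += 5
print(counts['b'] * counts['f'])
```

counts['b'] = 5+2 = 7 → {'b': 7, 'f': 0, 'q': 7}
counts['z'] = 4 → {'b': 7, 'f': 0, 'q': 7, 'z': 4}
counts['b'] = 7+2 = 9 → {'b': 9, 'f': 0, 'q': 7, 'z': 4}
del 'z' → {'b': 9, 'f': 0, 'q': 7}
counts['f'] = 0+5 = 5 → {'b': 9, 'f': 5, 'q': 7}
counts['b']*counts['f'] = 9*5 = 45

45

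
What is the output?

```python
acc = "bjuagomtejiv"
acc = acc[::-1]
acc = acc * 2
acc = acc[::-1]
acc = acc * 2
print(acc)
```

reverse → 'vijetmogaujb'
repeat ×2 → 'vijetmogaujbvijetmogaujb'
reverse → 'bjuagomtejivbjuagomtejiv'
repeat ×2 → 'bjuagomtejivbjuagomtejivbjuagomtejivbjuagomtejiv'

bjuagomtejivbjuagomtejivbjuagomtejivbjuagomtejiv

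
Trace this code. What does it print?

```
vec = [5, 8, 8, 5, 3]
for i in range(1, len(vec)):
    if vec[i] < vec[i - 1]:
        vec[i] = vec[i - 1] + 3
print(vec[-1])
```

14

i=1: 8>=5, unchanged → [5, 8, 8, 5, 3]
i=2: 8>=8, unchanged → [5, 8, 8, 5, 3]
i=3: 5<8, vec[3] = 8+3 = 11 → [5, 8, 8, 11, 3]
i=4: 3<11, vec[4] = 11+3 = 14 → [5, 8, 8, 11, 14]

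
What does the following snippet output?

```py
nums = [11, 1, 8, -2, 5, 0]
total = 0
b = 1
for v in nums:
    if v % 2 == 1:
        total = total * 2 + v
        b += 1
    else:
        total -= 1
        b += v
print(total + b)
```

56

v=11: odd, total = 0*2+11 = 11; b=2
v=1: odd, total = 11*2+1 = 23; b=3
v=8: not odd, total = 23-1 = 22; b=11
v=-2: not odd, total = 22-1 = 21; b=9
v=5: odd, total = 21*2+5 = 47; b=10
v=0: not odd, total = 47-1 = 46; b=10
total+b = 46+10 = 56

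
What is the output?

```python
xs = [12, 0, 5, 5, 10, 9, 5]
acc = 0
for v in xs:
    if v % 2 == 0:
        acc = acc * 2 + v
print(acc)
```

v=12: even, acc = 0*2+12 = 12
v=0: even, acc = 12*2+0 = 24
v=5: not even
v=5: not even
v=10: even, acc = 24*2+10 = 58
v=9: not even
v=5: not even

58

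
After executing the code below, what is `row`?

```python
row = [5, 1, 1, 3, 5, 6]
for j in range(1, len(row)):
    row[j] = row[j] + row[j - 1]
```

[5, 6, 7, 10, 15, 21]

j=1: row[1] = 1+5 = 6 → [5, 6, 1, 3, 5, 6]
j=2: row[2] = 1+6 = 7 → [5, 6, 7, 3, 5, 6]
j=3: row[3] = 3+7 = 10 → [5, 6, 7, 10, 5, 6]
j=4: row[4] = 5+10 = 15 → [5, 6, 7, 10, 15, 6]
j=5: row[5] = 6+15 = 21 → [5, 6, 7, 10, 15, 21]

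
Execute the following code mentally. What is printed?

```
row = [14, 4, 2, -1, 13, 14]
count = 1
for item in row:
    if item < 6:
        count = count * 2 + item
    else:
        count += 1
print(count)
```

item=14: not <6, count = 1+1 = 2
item=4: <6, count = 2*2+4 = 8
item=2: <6, count = 8*2+2 = 18
item=-1: <6, count = 18*2+(-1) = 35
item=13: not <6, count = 35+1 = 36
item=14: not <6, count = 36+1 = 37

37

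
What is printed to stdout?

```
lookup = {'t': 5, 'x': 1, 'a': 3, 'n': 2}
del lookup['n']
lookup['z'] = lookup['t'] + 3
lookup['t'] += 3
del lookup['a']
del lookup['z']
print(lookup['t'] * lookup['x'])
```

del 'n' → {'t': 5, 'x': 1, 'a': 3}
lookup['z'] = lookup['t']+3 = 8 → {'t': 5, 'x': 1, 'a': 3, 'z': 8}
lookup['t'] = 5+3 = 8 → {'t': 8, 'x': 1, 'a': 3, 'z': 8}
del 'a' → {'t': 8, 'x': 1, 'z': 8}
del 'z' → {'t': 8, 'x': 1}
lookup['t']*lookup['x'] = 8*1 = 8

8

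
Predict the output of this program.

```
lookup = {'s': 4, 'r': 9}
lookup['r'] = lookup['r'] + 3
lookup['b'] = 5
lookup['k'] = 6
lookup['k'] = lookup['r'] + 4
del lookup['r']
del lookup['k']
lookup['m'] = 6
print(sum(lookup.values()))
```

15

lookup['r'] = lookup['r']+3 = 12 → {'s': 4, 'r': 12}
lookup['b'] = 5 → {'s': 4, 'r': 12, 'b': 5}
lookup['k'] = 6 → {'s': 4, 'r': 12, 'b': 5, 'k': 6}
lookup['k'] = lookup['r']+4 = 16 → {'s': 4, 'r': 12, 'b': 5, 'k': 16}
del 'r' → {'s': 4, 'b': 5, 'k': 16}
del 'k' → {'s': 4, 'b': 5}
lookup['m'] = 6 → {'s': 4, 'b': 5, 'm': 6}
sum of values = 15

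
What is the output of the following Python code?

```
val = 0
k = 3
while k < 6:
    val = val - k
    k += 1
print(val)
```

-12

k=3: val = 0-3 = -3
k=4: val = (-3)-4 = -7
k=5: val = (-7)-5 = -12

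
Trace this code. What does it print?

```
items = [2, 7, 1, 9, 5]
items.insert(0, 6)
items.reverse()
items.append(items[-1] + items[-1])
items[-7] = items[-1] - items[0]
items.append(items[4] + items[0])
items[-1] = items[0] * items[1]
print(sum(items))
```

insert 6 at 0 → [6, 2, 7, 1, 9, 5]
reverse → [5, 9, 1, 7, 2, 6]
append items[-1]+items[-1] = 6+6 = 12 → [5, 9, 1, 7, 2, 6, 12]
items[-7] = items[-1]-items[0] = 12-5 = 7 → [7, 9, 1, 7, 2, 6, 12]
append items[4]+items[0] = 2+7 = 9 → [7, 9, 1, 7, 2, 6, 12, 9]
items[-1] = items[0]*items[1] = 7*9 = 63 → [7, 9, 1, 7, 2, 6, 12, 63]
sum = 107

107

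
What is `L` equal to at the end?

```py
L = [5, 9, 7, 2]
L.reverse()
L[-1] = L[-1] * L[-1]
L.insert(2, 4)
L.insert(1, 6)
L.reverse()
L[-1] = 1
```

[25, 9, 4, 7, 6, 1]

reverse → [2, 7, 9, 5]
L[-1] = L[-1]*L[-1] = 5*5 = 25 → [2, 7, 9, 25]
insert 4 at 2 → [2, 7, 4, 9, 25]
insert 6 at 1 → [2, 6, 7, 4, 9, 25]
reverse → [25, 9, 4, 7, 6, 2]
L[-1] = 1 → [25, 9, 4, 7, 6, 1]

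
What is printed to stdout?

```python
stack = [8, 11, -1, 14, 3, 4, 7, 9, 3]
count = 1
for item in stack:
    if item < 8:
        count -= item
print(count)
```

item=8: not <8
item=11: not <8
item=-1: <8, count = 1-(-1) = 2
item=14: not <8
item=3: <8, count = 2-3 = -1
item=4: <8, count = (-1)-4 = -5
item=7: <8, count = (-5)-7 = -12
item=9: not <8
item=3: <8, count = (-12)-3 = -15

-15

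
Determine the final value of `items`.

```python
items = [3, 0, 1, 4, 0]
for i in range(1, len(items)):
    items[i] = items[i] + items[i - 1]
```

i=1: items[1] = 0+3 = 3 → [3, 3, 1, 4, 0]
i=2: items[2] = 1+3 = 4 → [3, 3, 4, 4, 0]
i=3: items[3] = 4+4 = 8 → [3, 3, 4, 8, 0]
i=4: items[4] = 0+8 = 8 → [3, 3, 4, 8, 8]

[3, 3, 4, 8, 8]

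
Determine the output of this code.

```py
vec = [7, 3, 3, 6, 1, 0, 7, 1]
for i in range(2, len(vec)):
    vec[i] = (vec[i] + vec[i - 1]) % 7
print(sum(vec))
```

39

i=2: vec[2] = (3+3)%7 = 6 → [7, 3, 6, 6, 1, 0, 7, 1]
i=3: vec[3] = (6+6)%7 = 5 → [7, 3, 6, 5, 1, 0, 7, 1]
i=4: vec[4] = (1+5)%7 = 6 → [7, 3, 6, 5, 6, 0, 7, 1]
i=5: vec[5] = (0+6)%7 = 6 → [7, 3, 6, 5, 6, 6, 7, 1]
i=6: vec[6] = (7+6)%7 = 6 → [7, 3, 6, 5, 6, 6, 6, 1]
i=7: vec[7] = (1+6)%7 = 0 → [7, 3, 6, 5, 6, 6, 6, 0]
sum = 39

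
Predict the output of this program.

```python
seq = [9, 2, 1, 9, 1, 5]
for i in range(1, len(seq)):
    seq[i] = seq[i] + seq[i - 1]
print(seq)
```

i=1: seq[1] = 2+9 = 11 → [9, 11, 1, 9, 1, 5]
i=2: seq[2] = 1+11 = 12 → [9, 11, 12, 9, 1, 5]
i=3: seq[3] = 9+12 = 21 → [9, 11, 12, 21, 1, 5]
i=4: seq[4] = 1+21 = 22 → [9, 11, 12, 21, 22, 5]
i=5: seq[5] = 5+22 = 27 → [9, 11, 12, 21, 22, 27]

[9, 11, 12, 21, 22, 27]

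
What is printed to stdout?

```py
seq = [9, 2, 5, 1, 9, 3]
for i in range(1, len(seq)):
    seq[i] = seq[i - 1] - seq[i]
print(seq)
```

[9, 7, 2, 1, -8, -11]

i=1: seq[1] = 9-2 = 7 → [9, 7, 5, 1, 9, 3]
i=2: seq[2] = 7-5 = 2 → [9, 7, 2, 1, 9, 3]
i=3: seq[3] = 2-1 = 1 → [9, 7, 2, 1, 9, 3]
i=4: seq[4] = 1-9 = -8 → [9, 7, 2, 1, -8, 3]
i=5: seq[5] = (-8)-3 = -11 → [9, 7, 2, 1, -8, -11]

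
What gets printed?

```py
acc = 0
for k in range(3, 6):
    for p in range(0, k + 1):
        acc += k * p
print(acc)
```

k=3,p=0: acc = 0+0 = 0
k=3,p=1: acc = 0+3 = 3
k=3,p=2: acc = 3+6 = 9
k=3,p=3: acc = 9+9 = 18
k=4,p=0: acc = 18+0 = 18
k=4,p=1: acc = 18+4 = 22
k=4,p=2: acc = 22+8 = 30
k=4,p=3: acc = 30+12 = 42
k=4,p=4: acc = 42+16 = 58
k=5,p=0: acc = 58+0 = 58
k=5,p=1: acc = 58+5 = 63
k=5,p=2: acc = 63+10 = 73
k=5,p=3: acc = 73+15 = 88
k=5,p=4: acc = 88+20 = 108
k=5,p=5: acc = 108+25 = 133

133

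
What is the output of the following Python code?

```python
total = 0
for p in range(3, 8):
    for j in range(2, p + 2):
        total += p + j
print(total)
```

240

p=3,j=2: total = 0+5 = 5
p=3,j=3: total = 5+6 = 11
p=3,j=4: total = 11+7 = 18
p=4,j=2: total = 18+6 = 24
p=4,j=3: total = 24+7 = 31
p=4,j=4: total = 31+8 = 39
p=4,j=5: total = 39+9 = 48
p=5,j=2: total = 48+7 = 55
p=5,j=3: total = 55+8 = 63
p=5,j=4: total = 63+9 = 72
p=5,j=5: total = 72+10 = 82
p=5,j=6: total = 82+11 = 93
p=6,j=2: total = 93+8 = 101
p=6,j=3: total = 101+9 = 110
p=6,j=4: total = 110+10 = 120
p=6,j=5: total = 120+11 = 131
p=6,j=6: total = 131+12 = 143
p=6,j=7: total = 143+13 = 156
p=7,j=2: total = 156+9 = 165
p=7,j=3: total = 165+10 = 175
p=7,j=4: total = 175+11 = 186
p=7,j=5: total = 186+12 = 198
p=7,j=6: total = 198+13 = 211
p=7,j=7: total = 211+14 = 225
p=7,j=8: total = 225+15 = 240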